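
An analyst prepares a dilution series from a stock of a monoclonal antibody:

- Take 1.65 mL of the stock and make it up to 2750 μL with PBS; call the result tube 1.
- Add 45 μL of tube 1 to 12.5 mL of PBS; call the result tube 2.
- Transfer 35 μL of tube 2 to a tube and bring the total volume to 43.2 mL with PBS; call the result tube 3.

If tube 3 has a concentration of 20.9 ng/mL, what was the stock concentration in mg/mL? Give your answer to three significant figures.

12.0 mg/mL

Step 1: 1.65 mL brought to 2750 μL → factor 2.75/1.65 = 1.6667
Step 2: 45 μL + 12.5 mL = 12545 μL total → factor 12545/45 = 278.78
Step 3: 35 μL brought to 43.2 mL → factor 43200/35 = 1234.3
Overall dilution factor = 1.6667 × 278.78 × 1234.3 = 5.7349 × 10^5
Stock = 20.9 ng/mL × 5.7349 × 10^5 = 1.199 × 10^7 ng/mL = 12.0 mg/mL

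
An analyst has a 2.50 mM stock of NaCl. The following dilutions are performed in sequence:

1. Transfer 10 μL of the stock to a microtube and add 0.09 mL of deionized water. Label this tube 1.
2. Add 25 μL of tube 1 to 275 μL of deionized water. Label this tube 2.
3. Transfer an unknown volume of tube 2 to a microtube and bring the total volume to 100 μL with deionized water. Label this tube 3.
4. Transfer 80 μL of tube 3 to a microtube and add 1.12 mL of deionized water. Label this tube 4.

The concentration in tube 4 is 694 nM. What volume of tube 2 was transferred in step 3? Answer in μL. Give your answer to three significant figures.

Step 1: 10 μL + 0.09 mL = 100 μL total → factor 100/10 = 10
Step 2: 25 μL + 275 μL = 300 μL total → factor 300/25 = 12
Step 3: v brought to 100 μL → factor = 100 μL/v
Step 4: 80 μL + 1.12 mL = 1200 μL total → factor 1200/80 = 15
Product of known-step factors = 1800
Overall factor = 2.50 mM / (694 nM) = 3602.3
Step-3 factor = 3602.3 / 1800 = 2.0013
v = 100 μL / 2.0013 = 50.0 μL

50.0 μL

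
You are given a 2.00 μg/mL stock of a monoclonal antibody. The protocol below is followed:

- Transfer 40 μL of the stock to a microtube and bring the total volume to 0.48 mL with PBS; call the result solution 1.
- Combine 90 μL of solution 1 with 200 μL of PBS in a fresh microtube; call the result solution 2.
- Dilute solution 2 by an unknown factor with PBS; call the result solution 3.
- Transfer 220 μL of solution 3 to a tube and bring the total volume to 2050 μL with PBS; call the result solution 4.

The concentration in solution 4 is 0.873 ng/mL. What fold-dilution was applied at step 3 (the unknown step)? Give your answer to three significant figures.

6.36-fold

Step 1: 40 μL brought to 0.48 mL → factor 480/40 = 12
Step 2: 90 μL + 200 μL = 290 μL total → factor 290/90 = 3.2222
Step 3: unknown factor x
Step 4: 220 μL brought to 2050 μL → factor 2050/220 = 9.3182
Product of known-step factors = 360.3
Overall factor = 2.00 μg/mL / (0.873 ng/mL) = 2291
x = 2291 / 360.3 = 6.36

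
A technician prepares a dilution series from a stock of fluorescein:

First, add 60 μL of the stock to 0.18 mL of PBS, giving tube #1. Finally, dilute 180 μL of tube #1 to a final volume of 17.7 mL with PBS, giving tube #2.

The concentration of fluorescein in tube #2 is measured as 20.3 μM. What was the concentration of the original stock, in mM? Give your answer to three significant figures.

7.98 mM

Step 1: 60 μL + 0.18 mL = 240 μL total → factor 240/60 = 4
Step 2: 180 μL brought to 17.7 mL → factor 17700/180 = 98.333
Overall dilution factor = 4 × 98.333 = 393.33
Stock = 20.3 μM × 393.33 = 7985 μM = 7.98 mM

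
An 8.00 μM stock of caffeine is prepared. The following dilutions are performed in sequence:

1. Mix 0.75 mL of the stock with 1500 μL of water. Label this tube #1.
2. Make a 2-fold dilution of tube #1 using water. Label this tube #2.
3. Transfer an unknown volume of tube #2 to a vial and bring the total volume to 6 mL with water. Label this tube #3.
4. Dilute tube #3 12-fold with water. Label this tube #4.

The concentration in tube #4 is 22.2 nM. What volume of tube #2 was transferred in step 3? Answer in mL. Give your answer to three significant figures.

1.20 mL

Step 1: 0.75 mL + 1500 μL = 2.25 mL total → factor 2.25/0.75 = 3
Step 2: 2-fold → factor 2
Step 3: v brought to 6 mL → factor = 6 mL/v
Step 4: 12-fold → factor 12
Product of known-step factors = 72
Overall factor = 8.00 μM / (22.2 nM) = 360.36
Step-3 factor = 360.36 / 72 = 5.005
v = 6 mL / 5.005 = 1.20 mL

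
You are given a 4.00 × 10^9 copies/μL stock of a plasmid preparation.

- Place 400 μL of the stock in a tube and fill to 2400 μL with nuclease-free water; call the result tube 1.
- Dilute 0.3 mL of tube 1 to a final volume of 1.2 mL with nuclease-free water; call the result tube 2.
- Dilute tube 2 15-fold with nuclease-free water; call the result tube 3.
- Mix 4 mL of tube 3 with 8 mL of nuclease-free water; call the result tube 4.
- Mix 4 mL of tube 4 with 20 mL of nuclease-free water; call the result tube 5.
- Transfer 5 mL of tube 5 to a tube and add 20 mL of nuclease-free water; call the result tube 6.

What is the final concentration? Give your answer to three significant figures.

1.23 × 10^5 copies/μL

Step 1: 400 μL brought to 2400 μL → factor 2400/400 = 6
Step 2: 0.3 mL brought to 1.2 mL → factor 1.2/0.3 = 4
Step 3: 15-fold → factor 15
Step 4: 4 mL + 8 mL = 12 mL total → factor 12/4 = 3
Step 5: 4 mL + 20 mL = 24 mL total → factor 24/4 = 6
Step 6: 5 mL + 20 mL = 25 mL total → factor 25/5 = 5
Overall dilution factor = 6 × 4 × 15 × 3 × 6 × 5 = 32400
Final = 4.00 × 10^9 copies/μL / 32400 = 1.23 × 10^5 copies/μL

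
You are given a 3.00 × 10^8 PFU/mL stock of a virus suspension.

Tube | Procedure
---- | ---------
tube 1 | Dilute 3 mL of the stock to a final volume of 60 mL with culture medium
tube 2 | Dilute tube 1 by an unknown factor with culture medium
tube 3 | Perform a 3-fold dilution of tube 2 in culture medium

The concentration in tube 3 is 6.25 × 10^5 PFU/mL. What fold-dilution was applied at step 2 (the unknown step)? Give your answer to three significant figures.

Step 1: 3 mL brought to 60 mL → factor 60/3 = 20
Step 2: unknown factor x
Step 3: 3-fold → factor 3
Product of known-step factors = 60
Overall factor = 3.00 × 10^8 PFU/mL / (6.25 × 10^5 PFU/mL) = 480
x = 480 / 60 = 8.00

8.00-fold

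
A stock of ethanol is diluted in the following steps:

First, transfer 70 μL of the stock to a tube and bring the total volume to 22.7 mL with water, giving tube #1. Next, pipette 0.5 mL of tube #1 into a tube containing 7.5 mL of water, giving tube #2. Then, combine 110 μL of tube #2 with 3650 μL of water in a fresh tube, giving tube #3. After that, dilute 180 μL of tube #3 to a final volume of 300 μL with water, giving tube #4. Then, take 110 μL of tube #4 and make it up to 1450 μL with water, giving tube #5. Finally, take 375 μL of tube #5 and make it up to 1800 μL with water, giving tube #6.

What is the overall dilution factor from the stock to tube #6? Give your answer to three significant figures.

1.87 × 10^7

Step 1: 70 μL brought to 22.7 mL → factor 22700/70 = 324.29
Step 2: 0.5 mL + 7.5 mL = 8 mL total → factor 8/0.5 = 16
Step 3: 110 μL + 3650 μL = 3760 μL total → factor 3760/110 = 34.182
Step 4: 180 μL brought to 300 μL → factor 300/180 = 1.6667
Step 5: 110 μL brought to 1450 μL → factor 1450/110 = 13.182
Step 6: 375 μL brought to 1800 μL → factor 1800/375 = 4.8
Overall dilution factor = 324.29 × 16 × 34.182 × 1.6667 × 13.182 × 4.8 = 1.8703 × 10^7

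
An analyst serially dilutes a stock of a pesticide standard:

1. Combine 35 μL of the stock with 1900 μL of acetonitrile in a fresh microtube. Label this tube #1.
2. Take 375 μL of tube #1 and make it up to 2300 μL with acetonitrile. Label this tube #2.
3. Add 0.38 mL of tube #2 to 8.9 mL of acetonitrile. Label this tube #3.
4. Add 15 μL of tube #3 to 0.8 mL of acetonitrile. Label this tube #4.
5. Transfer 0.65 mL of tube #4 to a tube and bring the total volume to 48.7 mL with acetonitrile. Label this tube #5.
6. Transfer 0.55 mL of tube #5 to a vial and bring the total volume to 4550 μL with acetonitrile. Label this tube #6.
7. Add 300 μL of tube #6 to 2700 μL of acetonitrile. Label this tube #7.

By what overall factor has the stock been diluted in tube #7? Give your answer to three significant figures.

Step 1: 35 μL + 1900 μL = 1935 μL total → factor 1935/35 = 55.286
Step 2: 375 μL brought to 2300 μL → factor 2300/375 = 6.1333
Step 3: 0.38 mL + 8.9 mL = 9.28 mL total → factor 9.28/0.38 = 24.421
Step 4: 15 μL + 0.8 mL = 815 μL total → factor 815/15 = 54.333
Step 5: 0.65 mL brought to 48.7 mL → factor 48.7/0.65 = 74.923
Step 6: 0.55 mL brought to 4550 μL → factor 4.55/0.55 = 8.2727
Step 7: 300 μL + 2700 μL = 3000 μL total → factor 3000/300 = 10
Overall dilution factor = 55.286 × 6.1333 × 24.421 × 54.333 × 74.923 × 8.2727 × 10 = 2.7887 × 10^9

2.79 × 10^9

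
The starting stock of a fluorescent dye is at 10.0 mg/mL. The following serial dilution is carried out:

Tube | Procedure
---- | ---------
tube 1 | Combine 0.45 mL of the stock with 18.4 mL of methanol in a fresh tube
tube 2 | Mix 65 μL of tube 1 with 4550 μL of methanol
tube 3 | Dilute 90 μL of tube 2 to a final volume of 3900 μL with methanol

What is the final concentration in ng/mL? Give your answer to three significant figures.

77.6 ng/mL

Step 1: 0.45 mL + 18.4 mL = 18.85 mL total → factor 18.85/0.45 = 41.889
Step 2: 65 μL + 4550 μL = 4615 μL total → factor 4615/65 = 71
Step 3: 90 μL brought to 3900 μL → factor 3900/90 = 43.333
Overall dilution factor = 41.889 × 71 × 43.333 = 1.2888 × 10^5
Final = 10.0 mg/mL / 1.2888 × 10^5 = 7.759 × 10^-5 mg/mL = 77.6 ng/mL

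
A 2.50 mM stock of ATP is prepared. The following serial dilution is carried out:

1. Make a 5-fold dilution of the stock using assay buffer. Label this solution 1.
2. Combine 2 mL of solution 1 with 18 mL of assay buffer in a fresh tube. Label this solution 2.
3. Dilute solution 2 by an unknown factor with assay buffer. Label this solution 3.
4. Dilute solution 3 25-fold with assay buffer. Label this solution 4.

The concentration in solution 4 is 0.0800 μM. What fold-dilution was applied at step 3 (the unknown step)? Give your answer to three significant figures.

25.0-fold

Step 1: 5-fold → factor 5
Step 2: 2 mL + 18 mL = 20 mL total → factor 20/2 = 10
Step 3: unknown factor x
Step 4: 25-fold → factor 25
Product of known-step factors = 1250
Overall factor = 2.50 mM / (0.0800 μM) = 31250
x = 31250 / 1250 = 25.0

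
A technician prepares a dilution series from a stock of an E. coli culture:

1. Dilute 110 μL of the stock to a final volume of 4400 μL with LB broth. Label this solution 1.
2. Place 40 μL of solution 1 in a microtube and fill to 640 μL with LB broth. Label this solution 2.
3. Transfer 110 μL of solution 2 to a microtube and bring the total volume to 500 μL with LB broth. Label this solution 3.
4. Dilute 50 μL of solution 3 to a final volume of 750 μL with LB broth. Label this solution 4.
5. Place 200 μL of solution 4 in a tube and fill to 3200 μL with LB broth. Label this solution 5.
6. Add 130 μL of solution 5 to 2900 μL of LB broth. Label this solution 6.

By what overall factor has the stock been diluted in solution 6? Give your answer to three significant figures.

1.63 × 10^7

Step 1: 110 μL brought to 4400 μL → factor 4400/110 = 40
Step 2: 40 μL brought to 640 μL → factor 640/40 = 16
Step 3: 110 μL brought to 500 μL → factor 500/110 = 4.5455
Step 4: 50 μL brought to 750 μL → factor 750/50 = 15
Step 5: 200 μL brought to 3200 μL → factor 3200/200 = 16
Step 6: 130 μL + 2900 μL = 3030 μL total → factor 3030/130 = 23.308
Overall dilution factor = 40 × 16 × 4.5455 × 15 × 16 × 23.308 = 1.6273 × 10^7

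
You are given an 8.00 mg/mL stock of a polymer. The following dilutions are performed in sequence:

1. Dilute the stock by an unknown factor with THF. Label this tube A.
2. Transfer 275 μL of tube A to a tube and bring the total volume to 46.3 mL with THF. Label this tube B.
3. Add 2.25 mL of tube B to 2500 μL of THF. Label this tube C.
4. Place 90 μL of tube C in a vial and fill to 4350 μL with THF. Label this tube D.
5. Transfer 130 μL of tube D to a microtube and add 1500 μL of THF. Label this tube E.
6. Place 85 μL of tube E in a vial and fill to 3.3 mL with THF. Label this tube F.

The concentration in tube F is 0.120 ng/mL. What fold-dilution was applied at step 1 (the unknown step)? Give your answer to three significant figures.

Step 1: unknown factor x
Step 2: 275 μL brought to 46.3 mL → factor 46300/275 = 168.36
Step 3: 2.25 mL + 2500 μL = 4.75 mL total → factor 4.75/2.25 = 2.1111
Step 4: 90 μL brought to 4350 μL → factor 4350/90 = 48.333
Step 5: 130 μL + 1500 μL = 1630 μL total → factor 1630/130 = 12.538
Step 6: 85 μL brought to 3.3 mL → factor 3300/85 = 38.824
Product of known-step factors = 8.3627 × 10^6
Overall factor = 8.00 mg/mL / (0.120 ng/mL) = 6.6667 × 10^7
x = 6.6667 × 10^7 / 8.3627 × 10^6 = 7.97

7.97-fold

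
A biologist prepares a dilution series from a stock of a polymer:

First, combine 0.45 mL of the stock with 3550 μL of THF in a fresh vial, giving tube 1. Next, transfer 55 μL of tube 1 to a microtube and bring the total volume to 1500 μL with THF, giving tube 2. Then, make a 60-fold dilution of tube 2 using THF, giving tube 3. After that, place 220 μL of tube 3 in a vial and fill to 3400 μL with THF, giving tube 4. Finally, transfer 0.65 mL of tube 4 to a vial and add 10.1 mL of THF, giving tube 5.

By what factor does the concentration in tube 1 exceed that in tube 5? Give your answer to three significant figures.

4.18 × 10^5

Step 1: 0.45 mL + 3550 μL = 4 mL total → factor 4/0.45 = 8.8889
Step 2: 55 μL brought to 1500 μL → factor 1500/55 = 27.273
Step 3: 60-fold → factor 60
Step 4: 220 μL brought to 3400 μL → factor 3400/220 = 15.455
Step 5: 0.65 mL + 10.1 mL = 10.75 mL total → factor 10.75/0.65 = 16.538
Dilution factor to tube 1 = 8.8889; to tube 5 = 3.7177 × 10^6
[tube 1]/[tube 5] = (factor to tube 5)/(factor to tube 1) = 3.7177 × 10^6/8.8889 = 4.18 × 10^5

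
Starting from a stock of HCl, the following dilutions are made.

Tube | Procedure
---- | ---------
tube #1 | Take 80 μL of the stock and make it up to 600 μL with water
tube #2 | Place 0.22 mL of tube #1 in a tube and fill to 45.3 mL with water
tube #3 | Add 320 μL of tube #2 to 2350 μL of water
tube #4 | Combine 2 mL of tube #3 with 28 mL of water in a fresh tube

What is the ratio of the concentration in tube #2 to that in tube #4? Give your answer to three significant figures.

Step 1: 80 μL brought to 600 μL → factor 600/80 = 7.5
Step 2: 0.22 mL brought to 45.3 mL → factor 45.3/0.22 = 205.91
Step 3: 320 μL + 2350 μL = 2670 μL total → factor 2670/320 = 8.3438
Step 4: 2 mL + 28 mL = 30 mL total → factor 30/2 = 15
Dilution factor to tube #2 = 1544.3; to tube #4 = 1.9328 × 10^5
[tube #2]/[tube #4] = (factor to tube #4)/(factor to tube #2) = 1.9328 × 10^5/1544.3 = 125

125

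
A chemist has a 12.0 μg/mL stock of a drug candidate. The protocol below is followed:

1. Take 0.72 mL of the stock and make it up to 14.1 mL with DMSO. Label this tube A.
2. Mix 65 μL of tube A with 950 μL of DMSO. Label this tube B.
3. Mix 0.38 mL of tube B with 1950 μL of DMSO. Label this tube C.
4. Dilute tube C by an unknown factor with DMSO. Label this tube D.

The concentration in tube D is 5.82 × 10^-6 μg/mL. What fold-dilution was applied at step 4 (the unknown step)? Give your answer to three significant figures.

1.10 × 10^3-fold

Step 1: 0.72 mL brought to 14.1 mL → factor 14.1/0.72 = 19.583
Step 2: 65 μL + 950 μL = 1015 μL total → factor 1015/65 = 15.615
Step 3: 0.38 mL + 1950 μL = 2.33 mL total → factor 2.33/0.38 = 6.1316
Step 4: unknown factor x
Product of known-step factors = 1875
Overall factor = 12.0 μg/mL / (5.82 × 10^-6 μg/mL) = 2.0619 × 10^6
x = 2.0619 × 10^6 / 1875 = 1.10 × 10^3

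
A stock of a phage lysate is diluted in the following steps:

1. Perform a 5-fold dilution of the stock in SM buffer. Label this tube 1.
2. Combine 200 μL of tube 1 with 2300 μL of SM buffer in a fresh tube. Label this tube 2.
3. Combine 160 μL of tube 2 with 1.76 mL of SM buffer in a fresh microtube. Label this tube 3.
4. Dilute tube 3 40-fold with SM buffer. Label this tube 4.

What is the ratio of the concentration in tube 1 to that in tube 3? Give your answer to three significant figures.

150

Step 1: 5-fold → factor 5
Step 2: 200 μL + 2300 μL = 2500 μL total → factor 2500/200 = 12.5
Step 3: 160 μL + 1.76 mL = 1920 μL total → factor 1920/160 = 12
Dilution factor to tube 1 = 5; to tube 3 = 750
[tube 1]/[tube 3] = (factor to tube 3)/(factor to tube 1) = 750/5 = 150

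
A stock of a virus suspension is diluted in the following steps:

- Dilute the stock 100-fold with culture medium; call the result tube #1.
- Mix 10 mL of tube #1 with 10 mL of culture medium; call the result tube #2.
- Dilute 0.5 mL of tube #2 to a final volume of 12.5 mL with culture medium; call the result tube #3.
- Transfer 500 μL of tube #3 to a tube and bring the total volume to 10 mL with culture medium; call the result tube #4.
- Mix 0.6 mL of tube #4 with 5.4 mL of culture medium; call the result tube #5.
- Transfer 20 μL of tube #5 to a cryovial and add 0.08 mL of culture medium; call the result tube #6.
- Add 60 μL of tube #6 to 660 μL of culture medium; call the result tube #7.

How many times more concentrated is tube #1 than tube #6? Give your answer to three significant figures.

5.00 × 10^4

Step 1: 100-fold → factor 100
Step 2: 10 mL + 10 mL = 20 mL total → factor 20/10 = 2
Step 3: 0.5 mL brought to 12.5 mL → factor 12.5/0.5 = 25
Step 4: 500 μL brought to 10 mL → factor 10000/500 = 20
Step 5: 0.6 mL + 5.4 mL = 6 mL total → factor 6/0.6 = 10
Step 6: 20 μL + 0.08 mL = 100 μL total → factor 100/20 = 5
Dilution factor to tube #1 = 100; to tube #6 = 5 × 10^6
[tube #1]/[tube #6] = (factor to tube #6)/(factor to tube #1) = 5 × 10^6/100 = 5.00 × 10^4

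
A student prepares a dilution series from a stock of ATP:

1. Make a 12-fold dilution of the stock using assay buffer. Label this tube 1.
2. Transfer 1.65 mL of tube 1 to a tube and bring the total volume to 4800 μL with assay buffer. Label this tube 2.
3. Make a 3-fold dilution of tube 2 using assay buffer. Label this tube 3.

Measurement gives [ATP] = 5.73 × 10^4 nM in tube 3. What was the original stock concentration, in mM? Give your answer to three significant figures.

Step 1: 12-fold → factor 12
Step 2: 1.65 mL brought to 4800 μL → factor 4.8/1.65 = 2.9091
Step 3: 3-fold → factor 3
Overall dilution factor = 12 × 2.9091 × 3 = 104.73
Stock = 5.73 × 10^4 nM × 104.73 = 6.001 × 10^6 nM = 6.00 mM

6.00 mM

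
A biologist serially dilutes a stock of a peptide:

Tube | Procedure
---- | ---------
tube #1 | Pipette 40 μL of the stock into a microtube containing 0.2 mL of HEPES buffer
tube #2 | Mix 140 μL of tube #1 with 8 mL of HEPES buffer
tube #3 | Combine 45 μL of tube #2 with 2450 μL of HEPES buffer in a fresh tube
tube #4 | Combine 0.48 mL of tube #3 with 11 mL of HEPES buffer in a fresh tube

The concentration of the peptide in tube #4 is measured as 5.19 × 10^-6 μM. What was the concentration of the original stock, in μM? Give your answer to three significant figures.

2.40 μM

Step 1: 40 μL + 0.2 mL = 240 μL total → factor 240/40 = 6
Step 2: 140 μL + 8 mL = 8140 μL total → factor 8140/140 = 58.143
Step 3: 45 μL + 2450 μL = 2495 μL total → factor 2495/45 = 55.444
Step 4: 0.48 mL + 11 mL = 11.48 mL total → factor 11.48/0.48 = 23.917
Overall dilution factor = 6 × 58.143 × 55.444 × 23.917 = 4.626 × 10^5
Stock = 5.19 × 10^-6 μM × 4.626 × 10^5 = 2.40 μM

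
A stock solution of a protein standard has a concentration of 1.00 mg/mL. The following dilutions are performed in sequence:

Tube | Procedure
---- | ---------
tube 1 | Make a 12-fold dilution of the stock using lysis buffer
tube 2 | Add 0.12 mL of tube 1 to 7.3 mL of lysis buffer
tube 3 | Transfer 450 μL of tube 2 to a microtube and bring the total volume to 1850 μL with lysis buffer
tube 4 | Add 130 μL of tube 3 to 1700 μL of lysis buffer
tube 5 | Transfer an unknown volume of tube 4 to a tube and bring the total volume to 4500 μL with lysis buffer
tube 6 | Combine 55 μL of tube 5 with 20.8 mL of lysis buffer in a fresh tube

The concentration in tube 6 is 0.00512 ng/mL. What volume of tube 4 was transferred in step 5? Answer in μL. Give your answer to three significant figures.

Step 1: 12-fold → factor 12
Step 2: 0.12 mL + 7.3 mL = 7.42 mL total → factor 7.42/0.12 = 61.833
Step 3: 450 μL brought to 1850 μL → factor 1850/450 = 4.1111
Step 4: 130 μL + 1700 μL = 1830 μL total → factor 1830/130 = 14.077
Step 5: v brought to 4500 μL → factor = 4500 μL/v
Step 6: 55 μL + 20.8 mL = 20855 μL total → factor 20855/55 = 379.18
Product of known-step factors = 1.6282 × 10^7
Overall factor = 1.00 mg/mL / (0.00512 ng/mL) = 1.9531 × 10^8
Step-5 factor = 1.9531 × 10^8 / 1.6282 × 10^7 = 11.995
v = 4500 μL / 11.995 = 375 μL

375 μL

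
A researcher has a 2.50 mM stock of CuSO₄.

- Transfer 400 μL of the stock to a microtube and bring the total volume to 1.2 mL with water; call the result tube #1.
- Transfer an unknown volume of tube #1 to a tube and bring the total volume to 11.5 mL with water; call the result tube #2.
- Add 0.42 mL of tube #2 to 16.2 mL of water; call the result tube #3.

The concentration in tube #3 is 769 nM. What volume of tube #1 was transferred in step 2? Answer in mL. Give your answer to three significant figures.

Step 1: 400 μL brought to 1.2 mL → factor 1200/400 = 3
Step 2: v brought to 11.5 mL → factor = 11.5 mL/v
Step 3: 0.42 mL + 16.2 mL = 16.62 mL total → factor 16.62/0.42 = 39.571
Product of known-step factors = 118.71
Overall factor = 2.50 mM / (769 nM) = 3251
Step-2 factor = 3251 / 118.71 = 27.385
v = 11.5 mL / 27.385 = 0.420 mL

0.420 mL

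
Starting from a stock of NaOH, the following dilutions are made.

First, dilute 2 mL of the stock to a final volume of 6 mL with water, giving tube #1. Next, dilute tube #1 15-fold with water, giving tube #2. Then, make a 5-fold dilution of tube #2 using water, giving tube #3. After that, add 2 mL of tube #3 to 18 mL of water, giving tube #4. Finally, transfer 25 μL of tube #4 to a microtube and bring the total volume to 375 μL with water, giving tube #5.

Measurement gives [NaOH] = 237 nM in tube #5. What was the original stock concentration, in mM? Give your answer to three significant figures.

Step 1: 2 mL brought to 6 mL → factor 6/2 = 3
Step 2: 15-fold → factor 15
Step 3: 5-fold → factor 5
Step 4: 2 mL + 18 mL = 20 mL total → factor 20/2 = 10
Step 5: 25 μL brought to 375 μL → factor 375/25 = 15
Overall dilution factor = 3 × 15 × 5 × 10 × 15 = 33750
Stock = 237 nM × 33750 = 7.999 × 10^6 nM = 8.00 mM

8.00 mM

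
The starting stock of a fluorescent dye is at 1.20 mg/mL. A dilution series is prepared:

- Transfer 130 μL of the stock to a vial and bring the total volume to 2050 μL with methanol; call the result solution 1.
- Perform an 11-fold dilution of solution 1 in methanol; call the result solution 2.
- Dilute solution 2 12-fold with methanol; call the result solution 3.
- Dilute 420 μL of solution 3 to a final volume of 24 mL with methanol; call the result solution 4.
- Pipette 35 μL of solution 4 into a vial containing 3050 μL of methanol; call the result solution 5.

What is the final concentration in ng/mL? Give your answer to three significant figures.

0.114 ng/mL

Step 1: 130 μL brought to 2050 μL → factor 2050/130 = 15.769
Step 2: 11-fold → factor 11
Step 3: 12-fold → factor 12
Step 4: 420 μL brought to 24 mL → factor 24000/420 = 57.143
Step 5: 35 μL + 3050 μL = 3085 μL total → factor 3085/35 = 88.143
Overall dilution factor = 15.769 × 11 × 12 × 57.143 × 88.143 = 1.0484 × 10^7
Final = 1.20 mg/mL / 1.0484 × 10^7 = 1.145 × 10^-7 mg/mL = 0.114 ng/mL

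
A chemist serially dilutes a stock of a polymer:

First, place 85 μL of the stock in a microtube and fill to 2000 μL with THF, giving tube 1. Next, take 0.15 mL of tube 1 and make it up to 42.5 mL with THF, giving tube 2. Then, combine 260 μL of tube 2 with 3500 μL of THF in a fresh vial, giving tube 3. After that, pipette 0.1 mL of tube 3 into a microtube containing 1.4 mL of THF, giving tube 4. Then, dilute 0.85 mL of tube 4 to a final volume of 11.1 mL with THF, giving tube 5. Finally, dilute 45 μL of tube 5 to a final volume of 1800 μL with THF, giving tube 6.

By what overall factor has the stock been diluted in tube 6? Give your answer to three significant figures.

Step 1: 85 μL brought to 2000 μL → factor 2000/85 = 23.529
Step 2: 0.15 mL brought to 42.5 mL → factor 42.5/0.15 = 283.33
Step 3: 260 μL + 3500 μL = 3760 μL total → factor 3760/260 = 14.462
Step 4: 0.1 mL + 1.4 mL = 1.5 mL total → factor 1.5/0.1 = 15
Step 5: 0.85 mL brought to 11.1 mL → factor 11.1/0.85 = 13.059
Step 6: 45 μL brought to 1800 μL → factor 1800/45 = 40
Overall dilution factor = 23.529 × 283.33 × 14.462 × 15 × 13.059 × 40 = 7.554 × 10^8

7.55 × 10^8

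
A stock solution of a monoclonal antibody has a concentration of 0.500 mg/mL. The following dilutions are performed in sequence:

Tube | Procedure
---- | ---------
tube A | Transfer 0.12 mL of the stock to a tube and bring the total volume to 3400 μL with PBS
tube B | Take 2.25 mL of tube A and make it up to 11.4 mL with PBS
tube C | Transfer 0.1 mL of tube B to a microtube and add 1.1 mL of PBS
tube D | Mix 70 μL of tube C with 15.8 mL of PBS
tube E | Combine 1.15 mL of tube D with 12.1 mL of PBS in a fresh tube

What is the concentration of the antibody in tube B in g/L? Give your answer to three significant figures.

0.00348 g/L

Step 1: 0.12 mL brought to 3400 μL → factor 3.4/0.12 = 28.333
Step 2: 2.25 mL brought to 11.4 mL → factor 11.4/2.25 = 5.0667
Dilution factor through tube B = 28.333 × 5.0667 = 143.56
[tube B] = 0.500 mg/mL / 143.56 = 0.003483 mg/mL = 0.00348 g/L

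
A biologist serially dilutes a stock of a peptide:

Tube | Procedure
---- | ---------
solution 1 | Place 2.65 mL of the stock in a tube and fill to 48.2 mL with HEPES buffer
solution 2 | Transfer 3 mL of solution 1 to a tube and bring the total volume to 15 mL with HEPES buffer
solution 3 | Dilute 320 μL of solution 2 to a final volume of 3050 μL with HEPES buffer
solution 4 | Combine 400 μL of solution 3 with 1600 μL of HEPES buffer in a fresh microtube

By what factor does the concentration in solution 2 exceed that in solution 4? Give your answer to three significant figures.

Step 1: 2.65 mL brought to 48.2 mL → factor 48.2/2.65 = 18.189
Step 2: 3 mL brought to 15 mL → factor 15/3 = 5
Step 3: 320 μL brought to 3050 μL → factor 3050/320 = 9.5312
Step 4: 400 μL + 1600 μL = 2000 μL total → factor 2000/400 = 5
Dilution factor to solution 2 = 90.943; to solution 4 = 4334
[solution 2]/[solution 4] = (factor to solution 4)/(factor to solution 2) = 4334/90.943 = 47.7

47.7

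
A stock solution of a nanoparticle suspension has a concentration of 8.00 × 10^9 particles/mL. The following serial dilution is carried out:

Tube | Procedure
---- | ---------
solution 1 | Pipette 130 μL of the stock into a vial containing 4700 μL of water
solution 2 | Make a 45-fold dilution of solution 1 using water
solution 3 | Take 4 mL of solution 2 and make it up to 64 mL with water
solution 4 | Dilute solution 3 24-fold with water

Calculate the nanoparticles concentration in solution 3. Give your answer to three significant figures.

Step 1: 130 μL + 4700 μL = 4830 μL total → factor 4830/130 = 37.154
Step 2: 45-fold → factor 45
Step 3: 4 mL brought to 64 mL → factor 64/4 = 16
Dilution factor through solution 3 = 37.154 × 45 × 16 = 26751
[solution 3] = 8.00 × 10^9 particles/mL / 26751 = 2.99 × 10^5 particles/mL

2.99 × 10^5 particles/mL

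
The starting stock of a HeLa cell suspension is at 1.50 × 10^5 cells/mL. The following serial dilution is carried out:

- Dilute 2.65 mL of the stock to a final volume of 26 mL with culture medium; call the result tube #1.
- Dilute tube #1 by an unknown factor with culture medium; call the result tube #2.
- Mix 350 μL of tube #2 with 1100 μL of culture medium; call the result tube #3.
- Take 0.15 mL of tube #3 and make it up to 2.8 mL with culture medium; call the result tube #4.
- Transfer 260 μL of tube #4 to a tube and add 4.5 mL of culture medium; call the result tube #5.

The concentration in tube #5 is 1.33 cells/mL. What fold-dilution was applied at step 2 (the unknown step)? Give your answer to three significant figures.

Step 1: 2.65 mL brought to 26 mL → factor 26/2.65 = 9.8113
Step 2: unknown factor x
Step 3: 350 μL + 1100 μL = 1450 μL total → factor 1450/350 = 4.1429
Step 4: 0.15 mL brought to 2.8 mL → factor 2.8/0.15 = 18.667
Step 5: 260 μL + 4.5 mL = 4760 μL total → factor 4760/260 = 18.308
Product of known-step factors = 13891
Overall factor = 1.50 × 10^5 cells/mL / (1.33 cells/mL) = 1.1278 × 10^5
x = 1.1278 × 10^5 / 13891 = 8.12

8.12-fold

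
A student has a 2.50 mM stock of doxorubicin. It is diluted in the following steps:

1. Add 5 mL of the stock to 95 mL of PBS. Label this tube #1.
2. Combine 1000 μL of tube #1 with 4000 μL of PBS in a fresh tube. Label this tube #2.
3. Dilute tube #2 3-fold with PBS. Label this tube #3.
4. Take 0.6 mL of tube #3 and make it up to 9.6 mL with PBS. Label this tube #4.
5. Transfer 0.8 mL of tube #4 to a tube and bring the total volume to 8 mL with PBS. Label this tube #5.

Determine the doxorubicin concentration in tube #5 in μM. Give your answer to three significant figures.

Step 1: 5 mL + 95 mL = 100 mL total → factor 100/5 = 20
Step 2: 1000 μL + 4000 μL = 5000 μL total → factor 5000/1000 = 5
Step 3: 3-fold → factor 3
Step 4: 0.6 mL brought to 9.6 mL → factor 9.6/0.6 = 16
Step 5: 0.8 mL brought to 8 mL → factor 8/0.8 = 10
Overall dilution factor = 20 × 5 × 3 × 16 × 10 = 48000
Final = 2.50 mM / 48000 = 5.208 × 10^-5 mM = 0.0521 μM

0.0521 μM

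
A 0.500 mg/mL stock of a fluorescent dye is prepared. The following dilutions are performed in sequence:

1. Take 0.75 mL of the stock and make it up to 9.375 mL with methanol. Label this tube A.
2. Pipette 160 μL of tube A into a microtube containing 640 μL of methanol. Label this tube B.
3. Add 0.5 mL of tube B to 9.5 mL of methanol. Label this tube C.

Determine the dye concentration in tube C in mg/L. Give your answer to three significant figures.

Step 1: 0.75 mL brought to 9.375 mL → factor 9.375/0.75 = 12.5
Step 2: 160 μL + 640 μL = 800 μL total → factor 800/160 = 5
Step 3: 0.5 mL + 9.5 mL = 10 mL total → factor 10/0.5 = 20
Overall dilution factor = 12.5 × 5 × 20 = 1250
Final = 0.500 mg/mL / 1250 = 0.0004000 mg/mL = 0.400 mg/L

0.400 mg/L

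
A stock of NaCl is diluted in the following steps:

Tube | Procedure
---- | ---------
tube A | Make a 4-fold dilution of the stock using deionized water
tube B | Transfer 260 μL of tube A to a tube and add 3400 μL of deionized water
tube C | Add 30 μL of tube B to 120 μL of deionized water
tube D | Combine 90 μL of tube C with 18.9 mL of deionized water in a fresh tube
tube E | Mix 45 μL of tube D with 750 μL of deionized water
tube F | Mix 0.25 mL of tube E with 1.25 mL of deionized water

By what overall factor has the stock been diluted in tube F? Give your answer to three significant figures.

6.30 × 10^6

Step 1: 4-fold → factor 4
Step 2: 260 μL + 3400 μL = 3660 μL total → factor 3660/260 = 14.077
Step 3: 30 μL + 120 μL = 150 μL total → factor 150/30 = 5
Step 4: 90 μL + 18.9 mL = 18990 μL total → factor 18990/90 = 211
Step 5: 45 μL + 750 μL = 795 μL total → factor 795/45 = 17.667
Step 6: 0.25 mL + 1.25 mL = 1.5 mL total → factor 1.5/0.25 = 6
Overall dilution factor = 4 × 14.077 × 5 × 211 × 17.667 × 6 = 6.2969 × 10^6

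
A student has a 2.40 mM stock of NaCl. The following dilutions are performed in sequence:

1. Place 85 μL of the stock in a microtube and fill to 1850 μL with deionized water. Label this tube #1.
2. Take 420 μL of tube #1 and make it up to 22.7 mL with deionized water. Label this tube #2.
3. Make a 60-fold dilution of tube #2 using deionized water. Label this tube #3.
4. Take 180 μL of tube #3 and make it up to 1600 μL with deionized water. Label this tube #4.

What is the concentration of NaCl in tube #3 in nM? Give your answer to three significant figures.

Step 1: 85 μL brought to 1850 μL → factor 1850/85 = 21.765
Step 2: 420 μL brought to 22.7 mL → factor 22700/420 = 54.048
Step 3: 60-fold → factor 60
Dilution factor through tube #3 = 21.765 × 54.048 × 60 = 70580
[tube #3] = 2.40 mM / 70580 = 3.400 × 10^-5 mM = 34.0 nM

34.0 nM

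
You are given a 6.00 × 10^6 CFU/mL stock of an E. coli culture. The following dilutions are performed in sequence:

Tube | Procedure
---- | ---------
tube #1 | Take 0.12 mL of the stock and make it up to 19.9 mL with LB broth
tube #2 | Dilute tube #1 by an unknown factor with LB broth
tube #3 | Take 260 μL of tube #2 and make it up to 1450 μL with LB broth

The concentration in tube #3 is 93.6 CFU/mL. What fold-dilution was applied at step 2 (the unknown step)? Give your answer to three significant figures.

Step 1: 0.12 mL brought to 19.9 mL → factor 19.9/0.12 = 165.83
Step 2: unknown factor x
Step 3: 260 μL brought to 1450 μL → factor 1450/260 = 5.5769
Product of known-step factors = 924.84
Overall factor = 6.00 × 10^6 CFU/mL / (93.6 CFU/mL) = 64103
x = 64103 / 924.84 = 69.3

69.3-fold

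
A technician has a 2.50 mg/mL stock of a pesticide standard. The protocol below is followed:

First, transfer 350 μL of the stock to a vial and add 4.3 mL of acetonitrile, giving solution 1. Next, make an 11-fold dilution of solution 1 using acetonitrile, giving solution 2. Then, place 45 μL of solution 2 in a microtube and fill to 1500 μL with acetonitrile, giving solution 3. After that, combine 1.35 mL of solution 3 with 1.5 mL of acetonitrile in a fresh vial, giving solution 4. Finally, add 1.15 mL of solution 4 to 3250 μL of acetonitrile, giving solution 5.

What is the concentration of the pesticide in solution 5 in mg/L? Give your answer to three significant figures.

Step 1: 350 μL + 4.3 mL = 4650 μL total → factor 4650/350 = 13.286
Step 2: 11-fold → factor 11
Step 3: 45 μL brought to 1500 μL → factor 1500/45 = 33.333
Step 4: 1.35 mL + 1.5 mL = 2.85 mL total → factor 2.85/1.35 = 2.1111
Step 5: 1.15 mL + 3250 μL = 4.4 mL total → factor 4.4/1.15 = 3.8261
Overall dilution factor = 13.286 × 11 × 33.333 × 2.1111 × 3.8261 = 39348
Final = 2.50 mg/mL / 39348 = 6.354 × 10^-5 mg/mL = 0.0635 mg/L

0.0635 mg/L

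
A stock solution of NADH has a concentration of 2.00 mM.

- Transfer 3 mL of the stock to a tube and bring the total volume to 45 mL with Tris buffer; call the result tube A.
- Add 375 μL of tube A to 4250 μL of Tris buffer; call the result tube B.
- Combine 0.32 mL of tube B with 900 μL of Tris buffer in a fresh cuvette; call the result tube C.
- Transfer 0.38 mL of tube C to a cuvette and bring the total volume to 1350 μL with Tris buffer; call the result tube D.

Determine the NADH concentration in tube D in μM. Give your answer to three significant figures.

Step 1: 3 mL brought to 45 mL → factor 45/3 = 15
Step 2: 375 μL + 4250 μL = 4625 μL total → factor 4625/375 = 12.333
Step 3: 0.32 mL + 900 μL = 1.22 mL total → factor 1.22/0.32 = 3.8125
Step 4: 0.38 mL brought to 1350 μL → factor 1.35/0.38 = 3.5526
Overall dilution factor = 15 × 12.333 × 3.8125 × 3.5526 = 2505.7
Final = 2.00 mM / 2505.7 = 0.0007982 mM = 0.798 μM

0.798 μM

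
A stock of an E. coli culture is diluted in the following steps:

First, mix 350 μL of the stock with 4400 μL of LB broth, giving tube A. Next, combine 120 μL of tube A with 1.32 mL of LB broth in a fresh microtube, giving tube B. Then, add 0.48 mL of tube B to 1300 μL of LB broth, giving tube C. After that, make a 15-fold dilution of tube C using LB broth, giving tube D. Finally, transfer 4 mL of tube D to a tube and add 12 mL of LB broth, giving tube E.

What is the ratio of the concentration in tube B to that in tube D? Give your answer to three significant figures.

Step 1: 350 μL + 4400 μL = 4750 μL total → factor 4750/350 = 13.571
Step 2: 120 μL + 1.32 mL = 1440 μL total → factor 1440/120 = 12
Step 3: 0.48 mL + 1300 μL = 1.78 mL total → factor 1.78/0.48 = 3.7083
Step 4: 15-fold → factor 15
Dilution factor to tube B = 162.86; to tube D = 9058.9
[tube B]/[tube D] = (factor to tube D)/(factor to tube B) = 9058.9/162.86 = 55.6

55.6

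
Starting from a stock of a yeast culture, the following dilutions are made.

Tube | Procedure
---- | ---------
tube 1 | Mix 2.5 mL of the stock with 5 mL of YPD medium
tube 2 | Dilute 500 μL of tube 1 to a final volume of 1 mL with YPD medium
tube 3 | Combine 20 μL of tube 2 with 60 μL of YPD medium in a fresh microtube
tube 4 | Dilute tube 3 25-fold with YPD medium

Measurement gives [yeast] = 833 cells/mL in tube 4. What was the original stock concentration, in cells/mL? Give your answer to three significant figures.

Step 1: 2.5 mL + 5 mL = 7.5 mL total → factor 7.5/2.5 = 3
Step 2: 500 μL brought to 1 mL → factor 1000/500 = 2
Step 3: 20 μL + 60 μL = 80 μL total → factor 80/20 = 4
Step 4: 25-fold → factor 25
Overall dilution factor = 3 × 2 × 4 × 25 = 600
Stock = 833 cells/mL × 600 = 5.00 × 10^5 cells/mL

5.00 × 10^5 cells/mL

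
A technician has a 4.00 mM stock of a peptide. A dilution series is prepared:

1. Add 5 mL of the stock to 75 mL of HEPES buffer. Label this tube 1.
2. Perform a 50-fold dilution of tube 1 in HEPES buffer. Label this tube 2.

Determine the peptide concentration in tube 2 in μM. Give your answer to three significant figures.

Step 1: 5 mL + 75 mL = 80 mL total → factor 80/5 = 16
Step 2: 50-fold → factor 50
Overall dilution factor = 16 × 50 = 800
Final = 4.00 mM / 800 = 0.005000 mM = 5.00 μM

5.00 μM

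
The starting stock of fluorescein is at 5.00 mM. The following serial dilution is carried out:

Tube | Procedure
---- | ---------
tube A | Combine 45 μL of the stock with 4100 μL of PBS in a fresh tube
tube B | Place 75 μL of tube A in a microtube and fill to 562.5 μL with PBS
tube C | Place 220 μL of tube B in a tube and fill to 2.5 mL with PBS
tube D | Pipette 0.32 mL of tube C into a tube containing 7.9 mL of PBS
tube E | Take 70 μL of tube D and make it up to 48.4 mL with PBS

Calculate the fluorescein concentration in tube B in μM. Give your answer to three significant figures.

Step 1: 45 μL + 4100 μL = 4145 μL total → factor 4145/45 = 92.111
Step 2: 75 μL brought to 562.5 μL → factor 562.5/75 = 7.5
Dilution factor through tube B = 92.111 × 7.5 = 690.83
[tube B] = 5.00 mM / 690.83 = 0.007238 mM = 7.24 μM

7.24 μM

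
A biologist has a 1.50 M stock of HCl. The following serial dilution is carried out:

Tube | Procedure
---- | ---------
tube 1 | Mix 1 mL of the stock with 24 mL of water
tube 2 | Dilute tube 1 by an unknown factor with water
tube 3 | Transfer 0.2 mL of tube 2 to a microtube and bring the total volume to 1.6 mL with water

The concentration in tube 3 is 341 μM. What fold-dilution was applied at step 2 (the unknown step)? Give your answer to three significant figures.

22.0-fold

Step 1: 1 mL + 24 mL = 25 mL total → factor 25/1 = 25
Step 2: unknown factor x
Step 3: 0.2 mL brought to 1.6 mL → factor 1.6/0.2 = 8
Product of known-step factors = 200
Overall factor = 1.50 M / (341 μM) = 4398.8
x = 4398.8 / 200 = 22.0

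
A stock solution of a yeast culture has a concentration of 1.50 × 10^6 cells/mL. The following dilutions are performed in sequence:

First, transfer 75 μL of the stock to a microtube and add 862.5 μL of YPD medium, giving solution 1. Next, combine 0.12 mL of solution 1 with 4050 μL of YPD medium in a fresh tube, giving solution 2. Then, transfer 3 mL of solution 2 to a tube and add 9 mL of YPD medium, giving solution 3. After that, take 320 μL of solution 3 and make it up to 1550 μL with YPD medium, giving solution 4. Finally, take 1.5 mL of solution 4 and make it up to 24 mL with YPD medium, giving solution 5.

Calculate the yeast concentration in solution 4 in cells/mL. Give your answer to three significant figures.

178 cells/mL

Step 1: 75 μL + 862.5 μL = 937.5 μL total → factor 937.5/75 = 12.5
Step 2: 0.12 mL + 4050 μL = 4.17 mL total → factor 4.17/0.12 = 34.75
Step 3: 3 mL + 9 mL = 12 mL total → factor 12/3 = 4
Step 4: 320 μL brought to 1550 μL → factor 1550/320 = 4.8438
Dilution factor through solution 4 = 12.5 × 34.75 × 4 × 4.8438 = 8416
[solution 4] = 1.50 × 10^6 cells/mL / 8416 = 178 cells/mL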